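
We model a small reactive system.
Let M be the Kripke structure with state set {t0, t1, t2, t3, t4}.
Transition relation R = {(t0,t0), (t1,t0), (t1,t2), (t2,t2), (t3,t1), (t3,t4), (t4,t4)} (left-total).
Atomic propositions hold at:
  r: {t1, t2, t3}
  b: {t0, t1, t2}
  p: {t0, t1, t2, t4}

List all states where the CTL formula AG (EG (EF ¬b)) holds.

{t4}

Sat(¬b) = {t3, t4}
EF ¬b: least fixpoint, start Z0 = {t3, t4}, add states with some successor in Z. Already a fixed point.
Sat(EF ¬b) = {t3, t4}
EG (EF ¬b): greatest fixpoint, start Z0 = {t3, t4}, keep only states in Sat with some successor in Z. Already a fixed point.
Sat(EG (EF ¬b)) = {t3, t4}
AG (EG (EF ¬b)): greatest fixpoint, start Z0 = {t3, t4}, keep only states in Sat with every successor in Z. Z1 = {t4}; fixed.
Sat(AG (EG (EF ¬b))) = {t4}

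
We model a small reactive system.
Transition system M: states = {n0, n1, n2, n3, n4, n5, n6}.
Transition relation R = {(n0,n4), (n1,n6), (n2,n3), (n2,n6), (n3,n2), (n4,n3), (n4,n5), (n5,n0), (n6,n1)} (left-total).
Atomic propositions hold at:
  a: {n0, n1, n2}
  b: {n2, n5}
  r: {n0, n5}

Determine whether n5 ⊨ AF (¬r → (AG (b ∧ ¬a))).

Yes

Sat(¬r) = {n1, n2, n3, n4, n6}
Sat(¬a) = {n3, n4, n5, n6}
Sat(b ∧ ¬a) = {n5}
AG (b ∧ ¬a): greatest fixpoint, start Z0 = {n5}, keep only states in Sat with every successor in Z. Z1 = ∅; fixed.
Sat(AG (b ∧ ¬a)) = ∅
Sat(¬r → (AG (b ∧ ¬a))) = {n0, n5}
AF (¬r → (AG (b ∧ ¬a))): least fixpoint, start Z0 = {n0, n5}, add states with every successor in Z. Already a fixed point.
Sat(AF (¬r → (AG (b ∧ ¬a)))) = {n0, n5}
n5 ∈ Sat(AF (¬r → (AG (b ∧ ¬a)))) = {n0, n5}, so the formula holds at n5.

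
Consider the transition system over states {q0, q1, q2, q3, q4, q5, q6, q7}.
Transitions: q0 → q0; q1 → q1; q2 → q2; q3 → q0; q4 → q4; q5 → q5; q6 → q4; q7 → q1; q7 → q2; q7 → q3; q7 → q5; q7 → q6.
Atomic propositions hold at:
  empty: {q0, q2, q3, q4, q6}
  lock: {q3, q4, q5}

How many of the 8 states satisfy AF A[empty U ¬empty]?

3

Sat(¬empty) = {q1, q5, q7}
A[empty U ¬empty]: least fixpoint, start Z0 = Sat(¬empty) = {q1, q5, q7}, add states in Sat(empty) with every successor in Z. Already a fixed point.
Sat(A[empty U ¬empty]) = {q1, q5, q7}
AF A[empty U ¬empty]: least fixpoint, start Z0 = {q1, q5, q7}, add states with every successor in Z. Already a fixed point.
Sat(AF A[empty U ¬empty]) = {q1, q5, q7}
|Sat(AF A[empty U ¬empty])| = |{q1, q5, q7}| = 3.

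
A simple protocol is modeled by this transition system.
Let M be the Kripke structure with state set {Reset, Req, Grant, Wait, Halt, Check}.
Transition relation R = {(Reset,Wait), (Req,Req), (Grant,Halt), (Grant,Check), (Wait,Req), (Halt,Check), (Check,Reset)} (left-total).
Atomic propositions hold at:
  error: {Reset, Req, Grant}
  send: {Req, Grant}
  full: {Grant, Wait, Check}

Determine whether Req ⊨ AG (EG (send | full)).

Sat(send | full) = {Req, Grant, Wait, Check}
EG (send | full): greatest fixpoint, start Z0 = {Req, Grant, Wait, Check}, keep only states in Sat with some successor in Z. Z1 = {Req, Grant, Wait}; Z2 = {Req, Wait}; fixed.
Sat(EG (send | full)) = {Req, Wait}
AG (EG (send | full)): greatest fixpoint, start Z0 = {Req, Wait}, keep only states in Sat with every successor in Z. Already a fixed point.
Sat(AG (EG (send | full))) = {Req, Wait}
Req ∈ Sat(AG (EG (send | full))) = {Req, Wait}, so the formula holds at Req.

Yes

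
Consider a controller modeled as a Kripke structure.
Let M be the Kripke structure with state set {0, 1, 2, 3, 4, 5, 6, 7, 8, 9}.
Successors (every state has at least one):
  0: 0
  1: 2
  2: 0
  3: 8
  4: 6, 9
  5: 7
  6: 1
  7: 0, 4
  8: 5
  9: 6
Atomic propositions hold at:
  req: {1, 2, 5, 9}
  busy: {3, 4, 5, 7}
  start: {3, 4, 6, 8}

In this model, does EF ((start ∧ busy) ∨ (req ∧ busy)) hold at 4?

Sat(start ∧ busy) = {3, 4}
Sat(req ∧ busy) = {5}
Sat((start ∧ busy) ∨ (req ∧ busy)) = {3, 4, 5}
EF ((start ∧ busy) ∨ (req ∧ busy)): least fixpoint, start Z0 = {3, 4, 5}, add states with some successor in Z. Z1 = {3, 4, 5, 7, 8}; fixed.
Sat(EF ((start ∧ busy) ∨ (req ∧ busy))) = {3, 4, 5, 7, 8}
4 ∈ Sat(EF ((start ∧ busy) ∨ (req ∧ busy))) = {3, 4, 5, 7, 8}, so the formula holds at 4.

Yes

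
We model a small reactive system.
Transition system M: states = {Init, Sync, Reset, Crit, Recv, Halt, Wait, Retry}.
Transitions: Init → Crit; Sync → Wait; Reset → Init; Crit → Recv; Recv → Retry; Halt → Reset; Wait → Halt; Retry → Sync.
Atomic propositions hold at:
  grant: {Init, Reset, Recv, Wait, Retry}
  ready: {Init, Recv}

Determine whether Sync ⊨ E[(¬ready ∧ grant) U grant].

Sat(¬ready) = {Sync, Reset, Crit, Halt, Wait, Retry}
Sat(¬ready ∧ grant) = {Reset, Wait, Retry}
E[(¬ready ∧ grant) U grant]: least fixpoint, start Z0 = Sat(grant) = {Init, Reset, Recv, Wait, Retry}, add states in Sat(¬ready ∧ grant) with some successor in Z. Already a fixed point.
Sat(E[(¬ready ∧ grant) U grant]) = {Init, Reset, Recv, Wait, Retry}
Sync ∉ Sat(E[(¬ready ∧ grant) U grant]) = {Init, Reset, Recv, Wait, Retry}, so the formula does not hold at Sync.

No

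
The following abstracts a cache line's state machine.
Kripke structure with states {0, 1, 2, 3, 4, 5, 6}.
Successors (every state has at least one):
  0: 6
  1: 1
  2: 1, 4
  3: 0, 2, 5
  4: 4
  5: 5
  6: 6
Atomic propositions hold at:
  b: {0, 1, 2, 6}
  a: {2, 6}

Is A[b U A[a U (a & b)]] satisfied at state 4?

Sat(a & b) = {2, 6}
A[a U (a & b)]: least fixpoint, start Z0 = Sat((a & b)) = {2, 6}, add states in Sat(a) with every successor in Z. Already a fixed point.
Sat(A[a U (a & b)]) = {2, 6}
A[b U A[a U (a & b)]]: least fixpoint, start Z0 = Sat(A[a U (a & b)]) = {2, 6}, add states in Sat(b) with every successor in Z. Z1 = {0, 2, 6}; fixed.
Sat(A[b U A[a U (a & b)]]) = {0, 2, 6}
4 ∉ Sat(A[b U A[a U (a & b)]]) = {0, 2, 6}, so the formula does not hold at 4.

No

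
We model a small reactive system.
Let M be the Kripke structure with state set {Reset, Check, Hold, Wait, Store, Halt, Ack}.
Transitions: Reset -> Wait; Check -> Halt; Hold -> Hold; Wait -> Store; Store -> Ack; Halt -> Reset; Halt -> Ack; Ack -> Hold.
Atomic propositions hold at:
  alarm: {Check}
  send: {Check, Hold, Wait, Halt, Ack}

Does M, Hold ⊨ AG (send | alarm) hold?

Yes

Sat(send | alarm) = {Check, Hold, Wait, Halt, Ack}
AG (send | alarm): greatest fixpoint, start Z0 = {Check, Hold, Wait, Halt, Ack}, keep only states in Sat with every successor in Z. Z1 = {Check, Hold, Ack}; Z2 = {Hold, Ack}; fixed.
Sat(AG (send | alarm)) = {Hold, Ack}
Hold ∈ Sat(AG (send | alarm)) = {Hold, Ack}, so the formula holds at Hold.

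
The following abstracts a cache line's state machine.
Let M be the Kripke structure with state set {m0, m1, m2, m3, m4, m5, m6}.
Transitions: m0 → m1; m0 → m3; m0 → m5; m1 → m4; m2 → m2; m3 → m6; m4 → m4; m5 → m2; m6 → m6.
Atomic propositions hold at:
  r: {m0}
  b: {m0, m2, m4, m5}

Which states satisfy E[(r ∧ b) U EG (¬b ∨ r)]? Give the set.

{m0, m3, m6}

Sat(r ∧ b) = {m0}
Sat(¬b) = {m1, m3, m6}
Sat(¬b ∨ r) = {m0, m1, m3, m6}
EG (¬b ∨ r): greatest fixpoint, start Z0 = {m0, m1, m3, m6}, keep only states in Sat with some successor in Z. Z1 = {m0, m3, m6}; fixed.
Sat(EG (¬b ∨ r)) = {m0, m3, m6}
E[(r ∧ b) U EG (¬b ∨ r)]: least fixpoint, start Z0 = Sat(EG (¬b ∨ r)) = {m0, m3, m6}, add states in Sat(r ∧ b) with some successor in Z. Already a fixed point.
Sat(E[(r ∧ b) U EG (¬b ∨ r)]) = {m0, m3, m6}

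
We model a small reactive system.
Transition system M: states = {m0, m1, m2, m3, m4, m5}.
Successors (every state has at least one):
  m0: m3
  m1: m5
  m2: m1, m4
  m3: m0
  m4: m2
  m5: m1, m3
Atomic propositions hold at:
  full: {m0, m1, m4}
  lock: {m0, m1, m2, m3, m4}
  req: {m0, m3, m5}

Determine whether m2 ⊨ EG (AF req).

No

AF req: least fixpoint, start Z0 = {m0, m3, m5}, add states with every successor in Z. Z1 = {m0, m1, m3, m5}; fixed.
Sat(AF req) = {m0, m1, m3, m5}
EG (AF req): greatest fixpoint, start Z0 = {m0, m1, m3, m5}, keep only states in Sat with some successor in Z. Already a fixed point.
Sat(EG (AF req)) = {m0, m1, m3, m5}
m2 ∉ Sat(EG (AF req)) = {m0, m1, m3, m5}, so the formula does not hold at m2.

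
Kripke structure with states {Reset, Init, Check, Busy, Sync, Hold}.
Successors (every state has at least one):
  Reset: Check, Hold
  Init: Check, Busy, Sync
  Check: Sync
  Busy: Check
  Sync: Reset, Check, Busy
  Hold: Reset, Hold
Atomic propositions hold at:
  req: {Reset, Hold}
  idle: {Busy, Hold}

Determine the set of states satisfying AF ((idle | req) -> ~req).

{Init, Check, Busy, Sync}

Sat(idle | req) = {Reset, Busy, Hold}
Sat(~req) = {Init, Check, Busy, Sync}
Sat((idle | req) -> ~req) = {Init, Check, Busy, Sync}
AF ((idle | req) -> ~req): least fixpoint, start Z0 = {Init, Check, Busy, Sync}, add states with every successor in Z. Already a fixed point.
Sat(AF ((idle | req) -> ~req)) = {Init, Check, Busy, Sync}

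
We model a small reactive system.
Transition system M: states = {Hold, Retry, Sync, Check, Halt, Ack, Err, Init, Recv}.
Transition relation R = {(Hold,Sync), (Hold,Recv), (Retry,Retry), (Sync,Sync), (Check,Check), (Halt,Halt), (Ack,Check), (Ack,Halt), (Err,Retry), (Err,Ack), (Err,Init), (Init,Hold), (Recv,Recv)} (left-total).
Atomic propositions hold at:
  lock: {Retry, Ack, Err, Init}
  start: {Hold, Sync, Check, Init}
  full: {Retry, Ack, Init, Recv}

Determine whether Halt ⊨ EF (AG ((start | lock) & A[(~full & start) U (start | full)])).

Sat(start | lock) = {Hold, Retry, Sync, Check, Ack, Err, Init}
Sat(~full) = {Hold, Sync, Check, Halt, Err}
Sat(~full & start) = {Hold, Sync, Check}
Sat(start | full) = {Hold, Retry, Sync, Check, Ack, Init, Recv}
A[(~full & start) U (start | full)]: least fixpoint, start Z0 = Sat((start | full)) = {Hold, Retry, Sync, Check, Ack, Init, Recv}, add states in Sat(~full & start) with every successor in Z. Already a fixed point.
Sat(A[(~full & start) U (start | full)]) = {Hold, Retry, Sync, Check, Ack, Init, Recv}
Sat((start | lock) & A[(~full & start) U (start | full)]) = {Hold, Retry, Sync, Check, Ack, Init}
AG ((start | lock) & A[(~full & start) U (start | full)]): greatest fixpoint, start Z0 = {Hold, Retry, Sync, Check, Ack, Init}, keep only states in Sat with every successor in Z. Z1 = {Retry, Sync, Check, Init}; Z2 = {Retry, Sync, Check}; fixed.
Sat(AG ((start | lock) & A[(~full & start) U (start | full)])) = {Retry, Sync, Check}
EF (AG ((start | lock) & A[(~full & start) U (start | full)])): least fixpoint, start Z0 = {Retry, Sync, Check}, add states with some successor in Z. Z1 = {Hold, Retry, Sync, Check, Ack, Err}; Z2 = {Hold, Retry, Sync, Check, Ack, Err, Init}; fixed.
Sat(EF (AG ((start | lock) & A[(~full & start) U (start | full)]))) = {Hold, Retry, Sync, Check, Ack, Err, Init}
Halt ∉ Sat(EF (AG ((start | lock) & A[(~full & start) U (start | full)]))) = {Hold, Retry, Sync, Check, Ack, Err, Init}, so the formula does not hold at Halt.

No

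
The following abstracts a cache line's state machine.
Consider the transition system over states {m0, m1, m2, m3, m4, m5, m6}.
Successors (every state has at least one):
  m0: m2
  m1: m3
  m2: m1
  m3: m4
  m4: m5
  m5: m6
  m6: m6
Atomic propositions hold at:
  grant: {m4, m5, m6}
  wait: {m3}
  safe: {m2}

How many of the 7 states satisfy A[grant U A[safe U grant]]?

3

A[safe U grant]: least fixpoint, start Z0 = Sat(grant) = {m4, m5, m6}, add states in Sat(safe) with every successor in Z. Already a fixed point.
Sat(A[safe U grant]) = {m4, m5, m6}
A[grant U A[safe U grant]]: least fixpoint, start Z0 = Sat(A[safe U grant]) = {m4, m5, m6}, add states in Sat(grant) with every successor in Z. Already a fixed point.
Sat(A[grant U A[safe U grant]]) = {m4, m5, m6}
|Sat(A[grant U A[safe U grant]])| = |{m4, m5, m6}| = 3.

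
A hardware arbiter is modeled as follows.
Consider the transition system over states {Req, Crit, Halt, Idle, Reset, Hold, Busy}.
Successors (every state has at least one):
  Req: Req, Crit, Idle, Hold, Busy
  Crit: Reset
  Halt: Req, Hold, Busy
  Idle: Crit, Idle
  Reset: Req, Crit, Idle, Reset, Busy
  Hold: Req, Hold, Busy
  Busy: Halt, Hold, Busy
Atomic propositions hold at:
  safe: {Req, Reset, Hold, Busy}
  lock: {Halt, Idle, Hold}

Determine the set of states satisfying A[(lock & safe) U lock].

{Halt, Idle, Hold}

Sat(lock & safe) = {Hold}
A[(lock & safe) U lock]: least fixpoint, start Z0 = Sat(lock) = {Halt, Idle, Hold}, add states in Sat(lock & safe) with every successor in Z. Already a fixed point.
Sat(A[(lock & safe) U lock]) = {Halt, Idle, Hold}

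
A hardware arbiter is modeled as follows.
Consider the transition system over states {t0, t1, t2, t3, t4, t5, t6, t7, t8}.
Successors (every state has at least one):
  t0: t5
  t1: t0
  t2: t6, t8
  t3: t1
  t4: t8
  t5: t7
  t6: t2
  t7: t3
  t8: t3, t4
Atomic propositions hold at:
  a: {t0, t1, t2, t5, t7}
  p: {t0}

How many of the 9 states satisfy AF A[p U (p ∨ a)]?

Sat(p ∨ a) = {t0, t1, t2, t5, t7}
A[p U (p ∨ a)]: least fixpoint, start Z0 = Sat((p ∨ a)) = {t0, t1, t2, t5, t7}, add states in Sat(p) with every successor in Z. Already a fixed point.
Sat(A[p U (p ∨ a)]) = {t0, t1, t2, t5, t7}
AF A[p U (p ∨ a)]: least fixpoint, start Z0 = {t0, t1, t2, t5, t7}, add states with every successor in Z. Z1 = {t0, t1, t2, t3, t5, t6, t7}; fixed.
Sat(AF A[p U (p ∨ a)]) = {t0, t1, t2, t3, t5, t6, t7}
|Sat(AF A[p U (p ∨ a)])| = |{t0, t1, t2, t3, t5, t6, t7}| = 7.

7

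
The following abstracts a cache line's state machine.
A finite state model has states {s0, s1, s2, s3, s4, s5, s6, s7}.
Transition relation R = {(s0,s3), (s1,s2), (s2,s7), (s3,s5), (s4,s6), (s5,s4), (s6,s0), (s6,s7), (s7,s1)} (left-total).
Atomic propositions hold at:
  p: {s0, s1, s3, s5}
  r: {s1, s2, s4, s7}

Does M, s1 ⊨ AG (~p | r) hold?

Yes

Sat(~p) = {s2, s4, s6, s7}
Sat(~p | r) = {s1, s2, s4, s6, s7}
AG (~p | r): greatest fixpoint, start Z0 = {s1, s2, s4, s6, s7}, keep only states in Sat with every successor in Z. Z1 = {s1, s2, s4, s7}; Z2 = {s1, s2, s7}; fixed.
Sat(AG (~p | r)) = {s1, s2, s7}
s1 ∈ Sat(AG (~p | r)) = {s1, s2, s7}, so the formula holds at s1.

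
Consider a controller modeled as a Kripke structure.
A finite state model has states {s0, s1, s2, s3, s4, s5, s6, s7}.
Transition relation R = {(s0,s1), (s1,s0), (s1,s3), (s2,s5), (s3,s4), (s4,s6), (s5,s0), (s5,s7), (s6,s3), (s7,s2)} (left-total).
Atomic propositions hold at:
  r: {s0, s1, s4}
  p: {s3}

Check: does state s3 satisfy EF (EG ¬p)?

No

Sat(¬p) = {s0, s1, s2, s4, s5, s6, s7}
EG ¬p: greatest fixpoint, start Z0 = {s0, s1, s2, s4, s5, s6, s7}, keep only states in Sat with some successor in Z. Z1 = {s0, s1, s2, s4, s5, s7}; Z2 = {s0, s1, s2, s5, s7}; fixed.
Sat(EG ¬p) = {s0, s1, s2, s5, s7}
EF (EG ¬p): least fixpoint, start Z0 = {s0, s1, s2, s5, s7}, add states with some successor in Z. Already a fixed point.
Sat(EF (EG ¬p)) = {s0, s1, s2, s5, s7}
s3 ∉ Sat(EF (EG ¬p)) = {s0, s1, s2, s5, s7}, so the formula does not hold at s3.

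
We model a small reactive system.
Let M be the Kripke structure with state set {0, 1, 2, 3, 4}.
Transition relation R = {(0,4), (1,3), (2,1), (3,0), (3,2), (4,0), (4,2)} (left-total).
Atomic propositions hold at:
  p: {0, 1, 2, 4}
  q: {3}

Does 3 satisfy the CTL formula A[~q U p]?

No

Sat(~q) = {0, 1, 2, 4}
A[~q U p]: least fixpoint, start Z0 = Sat(p) = {0, 1, 2, 4}, add states in Sat(~q) with every successor in Z. Already a fixed point.
Sat(A[~q U p]) = {0, 1, 2, 4}
3 ∉ Sat(A[~q U p]) = {0, 1, 2, 4}, so the formula does not hold at 3.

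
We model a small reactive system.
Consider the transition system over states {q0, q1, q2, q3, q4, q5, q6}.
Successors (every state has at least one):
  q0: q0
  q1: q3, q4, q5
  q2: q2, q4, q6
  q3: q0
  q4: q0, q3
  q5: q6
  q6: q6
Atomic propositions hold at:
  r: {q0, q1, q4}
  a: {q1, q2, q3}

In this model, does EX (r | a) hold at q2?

Sat(r | a) = {q0, q1, q2, q3, q4}
Sat(EX (r | a)) = {s : some successor in {q0, q1, q2, q3, q4}} = {q0, q1, q2, q3, q4}
q2 ∈ Sat(EX (r | a)) = {q0, q1, q2, q3, q4}, so the formula holds at q2.

Yes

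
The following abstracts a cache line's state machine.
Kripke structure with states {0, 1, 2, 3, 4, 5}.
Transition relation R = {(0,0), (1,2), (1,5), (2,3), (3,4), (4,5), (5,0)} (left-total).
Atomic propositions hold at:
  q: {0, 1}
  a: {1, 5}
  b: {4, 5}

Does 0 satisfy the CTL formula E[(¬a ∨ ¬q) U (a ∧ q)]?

Sat(¬a) = {0, 2, 3, 4}
Sat(¬q) = {2, 3, 4, 5}
Sat(¬a ∨ ¬q) = {0, 2, 3, 4, 5}
Sat(a ∧ q) = {1}
E[(¬a ∨ ¬q) U (a ∧ q)]: least fixpoint, start Z0 = Sat((a ∧ q)) = {1}, add states in Sat(¬a ∨ ¬q) with some successor in Z. Already a fixed point.
Sat(E[(¬a ∨ ¬q) U (a ∧ q)]) = {1}
0 ∉ Sat(E[(¬a ∨ ¬q) U (a ∧ q)]) = {1}, so the formula does not hold at 0.

No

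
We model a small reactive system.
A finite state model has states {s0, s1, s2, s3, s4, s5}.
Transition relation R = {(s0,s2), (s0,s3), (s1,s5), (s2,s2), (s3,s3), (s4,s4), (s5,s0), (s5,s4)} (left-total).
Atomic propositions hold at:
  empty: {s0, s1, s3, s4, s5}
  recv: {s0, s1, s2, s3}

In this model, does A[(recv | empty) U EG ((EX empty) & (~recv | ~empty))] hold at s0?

No

Sat(recv | empty) = {s0, s1, s2, s3, s4, s5}
Sat(EX empty) = {s : some successor in {s0, s1, s3, s4, s5}} = {s0, s1, s3, s4, s5}
Sat(~recv) = {s4, s5}
Sat(~empty) = {s2}
Sat(~recv | ~empty) = {s2, s4, s5}
Sat((EX empty) & (~recv | ~empty)) = {s4, s5}
EG ((EX empty) & (~recv | ~empty)): greatest fixpoint, start Z0 = {s4, s5}, keep only states in Sat with some successor in Z. Already a fixed point.
Sat(EG ((EX empty) & (~recv | ~empty))) = {s4, s5}
A[(recv | empty) U EG ((EX empty) & (~recv | ~empty))]: least fixpoint, start Z0 = Sat(EG ((EX empty) & (~recv | ~empty))) = {s4, s5}, add states in Sat(recv | empty) with every successor in Z. Z1 = {s1, s4, s5}; fixed.
Sat(A[(recv | empty) U EG ((EX empty) & (~recv | ~empty))]) = {s1, s4, s5}
s0 ∉ Sat(A[(recv | empty) U EG ((EX empty) & (~recv | ~empty))]) = {s1, s4, s5}, so the formula does not hold at s0.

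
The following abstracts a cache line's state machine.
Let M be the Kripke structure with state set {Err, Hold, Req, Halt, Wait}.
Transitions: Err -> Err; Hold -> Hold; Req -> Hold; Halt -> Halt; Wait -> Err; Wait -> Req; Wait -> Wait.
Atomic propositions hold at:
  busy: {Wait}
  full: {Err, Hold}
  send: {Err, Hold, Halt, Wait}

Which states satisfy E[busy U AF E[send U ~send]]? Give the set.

Sat(~send) = {Req}
E[send U ~send]: least fixpoint, start Z0 = Sat(~send) = {Req}, add states in Sat(send) with some successor in Z. Z1 = {Req, Wait}; fixed.
Sat(E[send U ~send]) = {Req, Wait}
AF E[send U ~send]: least fixpoint, start Z0 = {Req, Wait}, add states with every successor in Z. Already a fixed point.
Sat(AF E[send U ~send]) = {Req, Wait}
E[busy U AF E[send U ~send]]: least fixpoint, start Z0 = Sat(AF E[send U ~send]) = {Req, Wait}, add states in Sat(busy) with some successor in Z. Already a fixed point.
Sat(E[busy U AF E[send U ~send]]) = {Req, Wait}

{Req, Wait}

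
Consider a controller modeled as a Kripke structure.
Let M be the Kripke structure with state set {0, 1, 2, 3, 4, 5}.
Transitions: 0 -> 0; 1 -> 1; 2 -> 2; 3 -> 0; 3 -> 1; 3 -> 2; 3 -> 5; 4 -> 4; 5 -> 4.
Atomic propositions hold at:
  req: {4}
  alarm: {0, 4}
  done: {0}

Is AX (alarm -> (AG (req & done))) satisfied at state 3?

Sat(req & done) = ∅
AG (req & done): greatest fixpoint, start Z0 = ∅, keep only states in Sat with every successor in Z. Already a fixed point.
Sat(AG (req & done)) = ∅
Sat(alarm -> (AG (req & done))) = {1, 2, 3, 5}
Sat(AX (alarm -> (AG (req & done)))) = {s : every successor in {1, 2, 3, 5}} = {1, 2}
3 ∉ Sat(AX (alarm -> (AG (req & done)))) = {1, 2}, so the formula does not hold at 3.

No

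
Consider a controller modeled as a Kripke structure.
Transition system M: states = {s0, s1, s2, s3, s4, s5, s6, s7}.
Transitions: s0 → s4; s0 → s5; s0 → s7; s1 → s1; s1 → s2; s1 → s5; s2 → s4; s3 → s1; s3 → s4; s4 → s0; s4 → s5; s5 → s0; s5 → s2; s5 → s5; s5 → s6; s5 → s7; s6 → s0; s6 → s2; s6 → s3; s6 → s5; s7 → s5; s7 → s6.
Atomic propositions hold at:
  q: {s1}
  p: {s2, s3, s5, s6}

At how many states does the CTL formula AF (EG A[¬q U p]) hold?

Sat(¬q) = {s0, s2, s3, s4, s5, s6, s7}
A[¬q U p]: least fixpoint, start Z0 = Sat(p) = {s2, s3, s5, s6}, add states in Sat(¬q) with every successor in Z. Z1 = {s2, s3, s5, s6, s7}; fixed.
Sat(A[¬q U p]) = {s2, s3, s5, s6, s7}
EG A[¬q U p]: greatest fixpoint, start Z0 = {s2, s3, s5, s6, s7}, keep only states in Sat with some successor in Z. Z1 = {s5, s6, s7}; fixed.
Sat(EG A[¬q U p]) = {s5, s6, s7}
AF (EG A[¬q U p]): least fixpoint, start Z0 = {s5, s6, s7}, add states with every successor in Z. Already a fixed point.
Sat(AF (EG A[¬q U p])) = {s5, s6, s7}
|Sat(AF (EG A[¬q U p]))| = |{s5, s6, s7}| = 3.

3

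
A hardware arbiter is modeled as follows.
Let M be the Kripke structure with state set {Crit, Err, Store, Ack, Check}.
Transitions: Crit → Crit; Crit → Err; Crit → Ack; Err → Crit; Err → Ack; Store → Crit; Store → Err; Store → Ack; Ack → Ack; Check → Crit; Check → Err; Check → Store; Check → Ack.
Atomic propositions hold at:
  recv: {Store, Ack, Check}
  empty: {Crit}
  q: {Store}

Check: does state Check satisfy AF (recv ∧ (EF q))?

EF q: least fixpoint, start Z0 = {Store}, add states with some successor in Z. Z1 = {Store, Check}; fixed.
Sat(EF q) = {Store, Check}
Sat(recv ∧ (EF q)) = {Store, Check}
AF (recv ∧ (EF q)): least fixpoint, start Z0 = {Store, Check}, add states with every successor in Z. Already a fixed point.
Sat(AF (recv ∧ (EF q))) = {Store, Check}
Check ∈ Sat(AF (recv ∧ (EF q))) = {Store, Check}, so the formula holds at Check.

Yes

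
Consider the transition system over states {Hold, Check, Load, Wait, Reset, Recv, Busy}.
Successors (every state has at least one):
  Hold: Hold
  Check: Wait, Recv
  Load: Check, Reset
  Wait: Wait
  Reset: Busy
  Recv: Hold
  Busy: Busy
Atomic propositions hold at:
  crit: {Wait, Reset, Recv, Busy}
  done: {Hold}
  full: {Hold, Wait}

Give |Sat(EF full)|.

EF full: least fixpoint, start Z0 = {Hold, Wait}, add states with some successor in Z. Z1 = {Hold, Check, Wait, Recv}; Z2 = {Hold, Check, Load, Wait, Recv}; fixed.
Sat(EF full) = {Hold, Check, Load, Wait, Recv}
|Sat(EF full)| = |{Hold, Check, Load, Wait, Recv}| = 5.

5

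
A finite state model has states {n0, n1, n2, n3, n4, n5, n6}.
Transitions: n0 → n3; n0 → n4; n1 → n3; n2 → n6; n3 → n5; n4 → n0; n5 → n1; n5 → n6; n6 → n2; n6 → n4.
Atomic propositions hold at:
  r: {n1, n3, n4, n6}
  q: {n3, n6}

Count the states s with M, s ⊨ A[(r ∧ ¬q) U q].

Sat(¬q) = {n0, n1, n2, n4, n5}
Sat(r ∧ ¬q) = {n1, n4}
A[(r ∧ ¬q) U q]: least fixpoint, start Z0 = Sat(q) = {n3, n6}, add states in Sat(r ∧ ¬q) with every successor in Z. Z1 = {n1, n3, n6}; fixed.
Sat(A[(r ∧ ¬q) U q]) = {n1, n3, n6}
|Sat(A[(r ∧ ¬q) U q])| = |{n1, n3, n6}| = 3.

3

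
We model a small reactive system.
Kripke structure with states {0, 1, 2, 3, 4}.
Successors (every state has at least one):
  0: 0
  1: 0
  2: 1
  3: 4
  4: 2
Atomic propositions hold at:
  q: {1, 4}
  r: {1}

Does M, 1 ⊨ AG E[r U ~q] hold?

Yes

Sat(~q) = {0, 2, 3}
E[r U ~q]: least fixpoint, start Z0 = Sat(~q) = {0, 2, 3}, add states in Sat(r) with some successor in Z. Z1 = {0, 1, 2, 3}; fixed.
Sat(E[r U ~q]) = {0, 1, 2, 3}
AG E[r U ~q]: greatest fixpoint, start Z0 = {0, 1, 2, 3}, keep only states in Sat with every successor in Z. Z1 = {0, 1, 2}; fixed.
Sat(AG E[r U ~q]) = {0, 1, 2}
1 ∈ Sat(AG E[r U ~q]) = {0, 1, 2}, so the formula holds at 1.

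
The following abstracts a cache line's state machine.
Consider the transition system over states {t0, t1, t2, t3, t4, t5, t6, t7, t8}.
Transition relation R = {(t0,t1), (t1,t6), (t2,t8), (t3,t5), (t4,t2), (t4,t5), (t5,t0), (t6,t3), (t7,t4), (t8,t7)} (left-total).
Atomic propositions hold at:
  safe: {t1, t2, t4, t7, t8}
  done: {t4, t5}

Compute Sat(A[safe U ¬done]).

Sat(¬done) = {t0, t1, t2, t3, t6, t7, t8}
A[safe U ¬done]: least fixpoint, start Z0 = Sat(¬done) = {t0, t1, t2, t3, t6, t7, t8}, add states in Sat(safe) with every successor in Z. Already a fixed point.
Sat(A[safe U ¬done]) = {t0, t1, t2, t3, t6, t7, t8}

{t0, t1, t2, t3, t6, t7, t8}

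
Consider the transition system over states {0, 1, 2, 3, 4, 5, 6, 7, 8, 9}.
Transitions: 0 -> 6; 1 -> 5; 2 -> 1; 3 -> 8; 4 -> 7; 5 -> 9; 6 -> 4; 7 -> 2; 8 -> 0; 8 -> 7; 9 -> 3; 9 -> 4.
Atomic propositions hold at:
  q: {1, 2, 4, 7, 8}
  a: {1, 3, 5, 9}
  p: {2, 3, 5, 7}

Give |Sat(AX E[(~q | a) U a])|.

Sat(~q) = {0, 3, 5, 6, 9}
Sat(~q | a) = {0, 1, 3, 5, 6, 9}
E[(~q | a) U a]: least fixpoint, start Z0 = Sat(a) = {1, 3, 5, 9}, add states in Sat(~q | a) with some successor in Z. Already a fixed point.
Sat(E[(~q | a) U a]) = {1, 3, 5, 9}
Sat(AX E[(~q | a) U a]) = {s : every successor in {1, 3, 5, 9}} = {1, 2, 5}
|Sat(AX E[(~q | a) U a])| = |{1, 2, 5}| = 3.

3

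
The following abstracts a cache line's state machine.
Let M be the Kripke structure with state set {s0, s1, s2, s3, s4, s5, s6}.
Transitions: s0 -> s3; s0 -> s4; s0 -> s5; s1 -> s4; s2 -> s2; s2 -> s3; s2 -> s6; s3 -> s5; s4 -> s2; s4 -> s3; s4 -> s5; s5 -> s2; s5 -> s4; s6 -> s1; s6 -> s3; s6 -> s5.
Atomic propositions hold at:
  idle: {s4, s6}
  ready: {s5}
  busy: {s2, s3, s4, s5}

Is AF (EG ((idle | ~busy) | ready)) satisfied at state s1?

Yes

Sat(~busy) = {s0, s1, s6}
Sat(idle | ~busy) = {s0, s1, s4, s6}
Sat((idle | ~busy) | ready) = {s0, s1, s4, s5, s6}
EG ((idle | ~busy) | ready): greatest fixpoint, start Z0 = {s0, s1, s4, s5, s6}, keep only states in Sat with some successor in Z. Already a fixed point.
Sat(EG ((idle | ~busy) | ready)) = {s0, s1, s4, s5, s6}
AF (EG ((idle | ~busy) | ready)): least fixpoint, start Z0 = {s0, s1, s4, s5, s6}, add states with every successor in Z. Z1 = {s0, s1, s3, s4, s5, s6}; fixed.
Sat(AF (EG ((idle | ~busy) | ready))) = {s0, s1, s3, s4, s5, s6}
s1 ∈ Sat(AF (EG ((idle | ~busy) | ready))) = {s0, s1, s3, s4, s5, s6}, so the formula holds at s1.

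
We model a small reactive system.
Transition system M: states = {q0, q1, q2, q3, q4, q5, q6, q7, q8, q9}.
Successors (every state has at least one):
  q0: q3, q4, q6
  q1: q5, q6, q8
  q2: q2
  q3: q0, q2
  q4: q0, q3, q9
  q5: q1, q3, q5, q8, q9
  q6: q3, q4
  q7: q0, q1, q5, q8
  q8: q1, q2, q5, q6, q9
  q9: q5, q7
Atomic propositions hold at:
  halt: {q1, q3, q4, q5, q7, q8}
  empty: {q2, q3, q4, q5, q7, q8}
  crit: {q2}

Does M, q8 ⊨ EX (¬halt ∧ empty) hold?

Sat(¬halt) = {q0, q2, q6, q9}
Sat(¬halt ∧ empty) = {q2}
Sat(EX (¬halt ∧ empty)) = {s : some successor in {q2}} = {q2, q3, q8}
q8 ∈ Sat(EX (¬halt ∧ empty)) = {q2, q3, q8}, so the formula holds at q8.

Yes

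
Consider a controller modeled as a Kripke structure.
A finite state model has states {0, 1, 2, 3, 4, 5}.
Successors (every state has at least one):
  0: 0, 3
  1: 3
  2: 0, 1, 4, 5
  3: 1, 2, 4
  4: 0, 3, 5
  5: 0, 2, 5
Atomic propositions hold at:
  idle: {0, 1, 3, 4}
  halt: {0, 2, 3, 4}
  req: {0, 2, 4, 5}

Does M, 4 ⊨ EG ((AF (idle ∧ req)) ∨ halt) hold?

Yes

Sat(idle ∧ req) = {0, 4}
AF (idle ∧ req): least fixpoint, start Z0 = {0, 4}, add states with every successor in Z. Already a fixed point.
Sat(AF (idle ∧ req)) = {0, 4}
Sat((AF (idle ∧ req)) ∨ halt) = {0, 2, 3, 4}
EG ((AF (idle ∧ req)) ∨ halt): greatest fixpoint, start Z0 = {0, 2, 3, 4}, keep only states in Sat with some successor in Z. Already a fixed point.
Sat(EG ((AF (idle ∧ req)) ∨ halt)) = {0, 2, 3, 4}
4 ∈ Sat(EG ((AF (idle ∧ req)) ∨ halt)) = {0, 2, 3, 4}, so the formula holds at 4.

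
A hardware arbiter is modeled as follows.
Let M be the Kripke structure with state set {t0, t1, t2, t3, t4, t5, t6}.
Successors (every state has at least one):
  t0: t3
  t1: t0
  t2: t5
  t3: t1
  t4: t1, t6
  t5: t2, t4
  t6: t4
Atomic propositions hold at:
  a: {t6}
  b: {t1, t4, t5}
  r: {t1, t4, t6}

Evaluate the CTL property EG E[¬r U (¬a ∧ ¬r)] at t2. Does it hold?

Yes

Sat(¬r) = {t0, t2, t3, t5}
Sat(¬a) = {t0, t1, t2, t3, t4, t5}
Sat(¬a ∧ ¬r) = {t0, t2, t3, t5}
E[¬r U (¬a ∧ ¬r)]: least fixpoint, start Z0 = Sat((¬a ∧ ¬r)) = {t0, t2, t3, t5}, add states in Sat(¬r) with some successor in Z. Already a fixed point.
Sat(E[¬r U (¬a ∧ ¬r)]) = {t0, t2, t3, t5}
EG E[¬r U (¬a ∧ ¬r)]: greatest fixpoint, start Z0 = {t0, t2, t3, t5}, keep only states in Sat with some successor in Z. Z1 = {t0, t2, t5}; Z2 = {t2, t5}; fixed.
Sat(EG E[¬r U (¬a ∧ ¬r)]) = {t2, t5}
t2 ∈ Sat(EG E[¬r U (¬a ∧ ¬r)]) = {t2, t5}, so the formula holds at t2.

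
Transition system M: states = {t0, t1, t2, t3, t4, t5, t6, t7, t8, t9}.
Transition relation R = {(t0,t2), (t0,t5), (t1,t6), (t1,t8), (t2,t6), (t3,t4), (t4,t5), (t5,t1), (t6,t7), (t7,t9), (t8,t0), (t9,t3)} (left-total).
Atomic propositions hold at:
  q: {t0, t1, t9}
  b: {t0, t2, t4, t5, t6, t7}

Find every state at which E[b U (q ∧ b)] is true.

Sat(q ∧ b) = {t0}
E[b U (q ∧ b)]: least fixpoint, start Z0 = Sat((q ∧ b)) = {t0}, add states in Sat(b) with some successor in Z. Already a fixed point.
Sat(E[b U (q ∧ b)]) = {t0}

{t0}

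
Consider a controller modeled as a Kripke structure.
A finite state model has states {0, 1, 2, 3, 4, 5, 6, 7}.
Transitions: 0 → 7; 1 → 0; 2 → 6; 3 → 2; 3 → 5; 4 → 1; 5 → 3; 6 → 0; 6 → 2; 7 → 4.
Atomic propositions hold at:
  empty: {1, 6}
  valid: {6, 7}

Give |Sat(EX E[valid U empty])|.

2

E[valid U empty]: least fixpoint, start Z0 = Sat(empty) = {1, 6}, add states in Sat(valid) with some successor in Z. Already a fixed point.
Sat(E[valid U empty]) = {1, 6}
Sat(EX E[valid U empty]) = {s : some successor in {1, 6}} = {2, 4}
|Sat(EX E[valid U empty])| = |{2, 4}| = 2.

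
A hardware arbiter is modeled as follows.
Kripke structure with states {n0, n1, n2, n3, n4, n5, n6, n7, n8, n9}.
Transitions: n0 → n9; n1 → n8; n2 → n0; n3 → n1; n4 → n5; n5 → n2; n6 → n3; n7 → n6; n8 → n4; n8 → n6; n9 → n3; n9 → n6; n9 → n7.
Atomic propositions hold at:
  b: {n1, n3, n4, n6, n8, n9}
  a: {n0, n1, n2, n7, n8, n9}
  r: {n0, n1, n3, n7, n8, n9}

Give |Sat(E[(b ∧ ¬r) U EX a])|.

Sat(¬r) = {n2, n4, n5, n6}
Sat(b ∧ ¬r) = {n4, n6}
Sat(EX a) = {s : some successor in {n0, n1, n2, n7, n8, n9}} = {n0, n1, n2, n3, n5, n9}
E[(b ∧ ¬r) U EX a]: least fixpoint, start Z0 = Sat(EX a) = {n0, n1, n2, n3, n5, n9}, add states in Sat(b ∧ ¬r) with some successor in Z. Z1 = {n0, n1, n2, n3, n4, n5, n6, n9}; fixed.
Sat(E[(b ∧ ¬r) U EX a]) = {n0, n1, n2, n3, n4, n5, n6, n9}
|Sat(E[(b ∧ ¬r) U EX a])| = |{n0, n1, n2, n3, n4, n5, n6, n9}| = 8.

8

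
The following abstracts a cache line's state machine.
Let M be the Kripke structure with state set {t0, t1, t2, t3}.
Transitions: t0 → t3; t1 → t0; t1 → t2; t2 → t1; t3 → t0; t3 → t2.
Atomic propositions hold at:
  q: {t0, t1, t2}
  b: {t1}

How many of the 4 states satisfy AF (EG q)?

2

EG q: greatest fixpoint, start Z0 = {t0, t1, t2}, keep only states in Sat with some successor in Z. Z1 = {t1, t2}; fixed.
Sat(EG q) = {t1, t2}
AF (EG q): least fixpoint, start Z0 = {t1, t2}, add states with every successor in Z. Already a fixed point.
Sat(AF (EG q)) = {t1, t2}
|Sat(AF (EG q))| = |{t1, t2}| = 2.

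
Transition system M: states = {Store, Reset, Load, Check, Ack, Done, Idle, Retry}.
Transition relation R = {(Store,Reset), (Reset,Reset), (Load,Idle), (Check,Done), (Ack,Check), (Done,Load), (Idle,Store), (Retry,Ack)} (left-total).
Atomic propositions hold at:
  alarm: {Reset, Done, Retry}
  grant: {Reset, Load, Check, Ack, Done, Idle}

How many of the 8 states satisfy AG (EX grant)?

Sat(EX grant) = {s : some successor in {Reset, Load, Check, Ack, Done, Idle}} = {Store, Reset, Load, Check, Ack, Done, Retry}
AG (EX grant): greatest fixpoint, start Z0 = {Store, Reset, Load, Check, Ack, Done, Retry}, keep only states in Sat with every successor in Z. Z1 = {Store, Reset, Check, Ack, Done, Retry}; Z2 = {Store, Reset, Check, Ack, Retry}; Z3 = {Store, Reset, Ack, Retry}; Z4 = {Store, Reset, Retry}; Z5 = {Store, Reset}; fixed.
Sat(AG (EX grant)) = {Store, Reset}
|Sat(AG (EX grant))| = |{Store, Reset}| = 2.

2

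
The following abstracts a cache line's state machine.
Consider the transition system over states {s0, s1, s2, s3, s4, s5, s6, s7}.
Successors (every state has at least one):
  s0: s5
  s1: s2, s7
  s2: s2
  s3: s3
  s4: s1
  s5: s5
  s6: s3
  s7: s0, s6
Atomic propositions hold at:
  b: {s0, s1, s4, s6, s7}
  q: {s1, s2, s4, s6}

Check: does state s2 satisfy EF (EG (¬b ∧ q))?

Yes

Sat(¬b) = {s2, s3, s5}
Sat(¬b ∧ q) = {s2}
EG (¬b ∧ q): greatest fixpoint, start Z0 = {s2}, keep only states in Sat with some successor in Z. Already a fixed point.
Sat(EG (¬b ∧ q)) = {s2}
EF (EG (¬b ∧ q)): least fixpoint, start Z0 = {s2}, add states with some successor in Z. Z1 = {s1, s2}; Z2 = {s1, s2, s4}; fixed.
Sat(EF (EG (¬b ∧ q))) = {s1, s2, s4}
s2 ∈ Sat(EF (EG (¬b ∧ q))) = {s1, s2, s4}, so the formula holds at s2.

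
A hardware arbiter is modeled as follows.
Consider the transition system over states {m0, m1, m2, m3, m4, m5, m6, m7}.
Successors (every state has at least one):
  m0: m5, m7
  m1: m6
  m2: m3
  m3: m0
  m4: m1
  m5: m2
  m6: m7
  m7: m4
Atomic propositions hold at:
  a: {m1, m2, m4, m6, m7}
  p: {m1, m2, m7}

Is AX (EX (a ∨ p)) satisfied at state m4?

Sat(a ∨ p) = {m1, m2, m4, m6, m7}
Sat(EX (a ∨ p)) = {s : some successor in {m1, m2, m4, m6, m7}} = {m0, m1, m4, m5, m6, m7}
Sat(AX (EX (a ∨ p))) = {s : every successor in {m0, m1, m4, m5, m6, m7}} = {m0, m1, m3, m4, m6, m7}
m4 ∈ Sat(AX (EX (a ∨ p))) = {m0, m1, m3, m4, m6, m7}, so the formula holds at m4.

Yes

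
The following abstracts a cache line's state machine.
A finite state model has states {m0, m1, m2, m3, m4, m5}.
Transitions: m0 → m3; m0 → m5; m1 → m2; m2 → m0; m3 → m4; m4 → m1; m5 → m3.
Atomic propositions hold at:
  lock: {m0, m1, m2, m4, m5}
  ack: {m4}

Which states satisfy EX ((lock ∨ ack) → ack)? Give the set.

Sat(lock ∨ ack) = {m0, m1, m2, m4, m5}
Sat((lock ∨ ack) → ack) = {m3, m4}
Sat(EX ((lock ∨ ack) → ack)) = {s : some successor in {m3, m4}} = {m0, m3, m5}

{m0, m3, m5}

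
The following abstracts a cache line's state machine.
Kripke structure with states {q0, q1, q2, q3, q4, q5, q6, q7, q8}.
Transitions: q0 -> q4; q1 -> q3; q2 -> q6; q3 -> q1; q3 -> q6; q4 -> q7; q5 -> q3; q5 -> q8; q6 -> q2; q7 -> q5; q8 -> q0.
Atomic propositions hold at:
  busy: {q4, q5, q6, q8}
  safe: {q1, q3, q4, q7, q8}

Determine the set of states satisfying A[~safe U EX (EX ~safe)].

Sat(~safe) = {q0, q2, q5, q6}
Sat(EX ~safe) = {s : some successor in {q0, q2, q5, q6}} = {q2, q3, q6, q7, q8}
Sat(EX (EX ~safe)) = {s : some successor in {q2, q3, q6, q7, q8}} = {q1, q2, q3, q4, q5, q6}
A[~safe U EX (EX ~safe)]: least fixpoint, start Z0 = Sat(EX (EX ~safe)) = {q1, q2, q3, q4, q5, q6}, add states in Sat(~safe) with every successor in Z. Z1 = {q0, q1, q2, q3, q4, q5, q6}; fixed.
Sat(A[~safe U EX (EX ~safe)]) = {q0, q1, q2, q3, q4, q5, q6}

{q0, q1, q2, q3, q4, q5, q6}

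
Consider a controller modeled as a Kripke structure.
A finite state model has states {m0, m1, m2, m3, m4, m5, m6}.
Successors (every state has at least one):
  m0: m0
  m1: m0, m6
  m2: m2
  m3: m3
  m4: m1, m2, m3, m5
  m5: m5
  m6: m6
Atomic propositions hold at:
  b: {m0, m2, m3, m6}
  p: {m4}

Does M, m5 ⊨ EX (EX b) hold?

No

Sat(EX b) = {s : some successor in {m0, m2, m3, m6}} = {m0, m1, m2, m3, m4, m6}
Sat(EX (EX b)) = {s : some successor in {m0, m1, m2, m3, m4, m6}} = {m0, m1, m2, m3, m4, m6}
m5 ∉ Sat(EX (EX b)) = {m0, m1, m2, m3, m4, m6}, so the formula does not hold at m5.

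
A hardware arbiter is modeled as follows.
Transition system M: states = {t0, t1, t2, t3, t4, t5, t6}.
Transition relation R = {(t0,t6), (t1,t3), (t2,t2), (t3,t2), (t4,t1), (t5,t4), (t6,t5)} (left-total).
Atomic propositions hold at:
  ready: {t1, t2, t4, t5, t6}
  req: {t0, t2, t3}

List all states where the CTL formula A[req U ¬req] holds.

{t0, t1, t4, t5, t6}

Sat(¬req) = {t1, t4, t5, t6}
A[req U ¬req]: least fixpoint, start Z0 = Sat(¬req) = {t1, t4, t5, t6}, add states in Sat(req) with every successor in Z. Z1 = {t0, t1, t4, t5, t6}; fixed.
Sat(A[req U ¬req]) = {t0, t1, t4, t5, t6}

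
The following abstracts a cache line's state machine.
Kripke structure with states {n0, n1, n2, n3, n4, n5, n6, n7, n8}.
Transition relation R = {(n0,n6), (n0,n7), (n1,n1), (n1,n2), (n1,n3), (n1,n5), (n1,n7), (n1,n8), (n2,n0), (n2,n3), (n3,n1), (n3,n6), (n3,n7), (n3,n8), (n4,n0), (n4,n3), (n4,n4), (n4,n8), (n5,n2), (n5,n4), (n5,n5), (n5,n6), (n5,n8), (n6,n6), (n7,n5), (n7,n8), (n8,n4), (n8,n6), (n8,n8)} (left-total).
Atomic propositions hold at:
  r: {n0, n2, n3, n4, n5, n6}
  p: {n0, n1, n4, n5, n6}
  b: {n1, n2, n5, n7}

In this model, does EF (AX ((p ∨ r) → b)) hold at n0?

Yes

Sat(p ∨ r) = {n0, n1, n2, n3, n4, n5, n6}
Sat((p ∨ r) → b) = {n1, n2, n5, n7, n8}
Sat(AX ((p ∨ r) → b)) = {s : every successor in {n1, n2, n5, n7, n8}} = {n7}
EF (AX ((p ∨ r) → b)): least fixpoint, start Z0 = {n7}, add states with some successor in Z. Z1 = {n0, n1, n3, n7}; Z2 = {n0, n1, n2, n3, n4, n7}; Z3 = {n0, n1, n2, n3, n4, n5, n7, n8}; fixed.
Sat(EF (AX ((p ∨ r) → b))) = {n0, n1, n2, n3, n4, n5, n7, n8}
n0 ∈ Sat(EF (AX ((p ∨ r) → b))) = {n0, n1, n2, n3, n4, n5, n7, n8}, so the formula holds at n0.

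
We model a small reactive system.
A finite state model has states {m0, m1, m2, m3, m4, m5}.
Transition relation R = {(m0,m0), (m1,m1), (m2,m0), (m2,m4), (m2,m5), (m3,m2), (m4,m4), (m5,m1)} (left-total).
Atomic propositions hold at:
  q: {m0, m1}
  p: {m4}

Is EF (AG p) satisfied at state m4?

AG p: greatest fixpoint, start Z0 = {m4}, keep only states in Sat with every successor in Z. Already a fixed point.
Sat(AG p) = {m4}
EF (AG p): least fixpoint, start Z0 = {m4}, add states with some successor in Z. Z1 = {m2, m4}; Z2 = {m2, m3, m4}; fixed.
Sat(EF (AG p)) = {m2, m3, m4}
m4 ∈ Sat(EF (AG p)) = {m2, m3, m4}, so the formula holds at m4.

Yes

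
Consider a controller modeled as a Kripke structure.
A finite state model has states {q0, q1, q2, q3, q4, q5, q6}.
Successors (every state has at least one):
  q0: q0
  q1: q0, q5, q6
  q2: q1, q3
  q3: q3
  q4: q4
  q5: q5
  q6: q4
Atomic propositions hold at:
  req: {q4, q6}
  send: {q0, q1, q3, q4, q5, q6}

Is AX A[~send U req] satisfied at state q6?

Sat(~send) = {q2}
A[~send U req]: least fixpoint, start Z0 = Sat(req) = {q4, q6}, add states in Sat(~send) with every successor in Z. Already a fixed point.
Sat(A[~send U req]) = {q4, q6}
Sat(AX A[~send U req]) = {s : every successor in {q4, q6}} = {q4, q6}
q6 ∈ Sat(AX A[~send U req]) = {q4, q6}, so the formula holds at q6.

Yes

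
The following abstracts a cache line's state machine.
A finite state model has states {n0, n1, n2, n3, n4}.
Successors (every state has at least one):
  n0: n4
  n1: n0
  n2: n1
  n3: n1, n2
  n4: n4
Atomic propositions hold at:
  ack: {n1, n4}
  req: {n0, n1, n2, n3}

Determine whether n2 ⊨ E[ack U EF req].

Yes

EF req: least fixpoint, start Z0 = {n0, n1, n2, n3}, add states with some successor in Z. Already a fixed point.
Sat(EF req) = {n0, n1, n2, n3}
E[ack U EF req]: least fixpoint, start Z0 = Sat(EF req) = {n0, n1, n2, n3}, add states in Sat(ack) with some successor in Z. Already a fixed point.
Sat(E[ack U EF req]) = {n0, n1, n2, n3}
n2 ∈ Sat(E[ack U EF req]) = {n0, n1, n2, n3}, so the formula holds at n2.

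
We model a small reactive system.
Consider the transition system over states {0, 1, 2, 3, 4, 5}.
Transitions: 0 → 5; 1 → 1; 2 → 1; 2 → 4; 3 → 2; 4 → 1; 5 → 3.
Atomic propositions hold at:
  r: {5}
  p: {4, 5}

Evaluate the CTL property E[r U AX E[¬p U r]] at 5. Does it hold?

No

Sat(¬p) = {0, 1, 2, 3}
E[¬p U r]: least fixpoint, start Z0 = Sat(r) = {5}, add states in Sat(¬p) with some successor in Z. Z1 = {0, 5}; fixed.
Sat(E[¬p U r]) = {0, 5}
Sat(AX E[¬p U r]) = {s : every successor in {0, 5}} = {0}
E[r U AX E[¬p U r]]: least fixpoint, start Z0 = Sat(AX E[¬p U r]) = {0}, add states in Sat(r) with some successor in Z. Already a fixed point.
Sat(E[r U AX E[¬p U r]]) = {0}
5 ∉ Sat(E[r U AX E[¬p U r]]) = {0}, so the formula does not hold at 5.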